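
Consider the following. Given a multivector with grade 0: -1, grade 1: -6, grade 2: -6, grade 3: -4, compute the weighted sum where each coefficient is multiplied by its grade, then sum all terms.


Grade-weighted sum = sum of grade_k * coefficient_k
0*(-1) = 0
1*(-6) = -6
2*(-6) = -12
3*(-4) = -12
Total = 0 + (-6) + (-12) + (-12) = -30


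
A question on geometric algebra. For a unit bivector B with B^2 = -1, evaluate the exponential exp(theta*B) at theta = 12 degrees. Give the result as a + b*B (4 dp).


For a unit bivector B with B^2 = -1, the exponential series gives
e^(theta*B) = cos(theta) + sin(theta)*B (the GA analogue of Euler's formula).
theta = 12 degrees = 0.20944 rad
cos(12 deg) = 0.9781
sin(12 deg) = 0.2079
exp(theta*B) = 0.9781 + 0.2079*B


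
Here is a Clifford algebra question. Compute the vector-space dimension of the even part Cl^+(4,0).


Even subalgebra dimension = 2^(n-1)
n = 4 + 0 = 4
2^(4 - 1) = 2^3 = 8
Verification: sum of C(4,k) for even k = 1 + 6 + 1 = 8
Result = 8


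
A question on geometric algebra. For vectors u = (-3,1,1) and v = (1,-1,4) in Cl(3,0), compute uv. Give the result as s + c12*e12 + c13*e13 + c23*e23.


In Cl(3,0): e_i^2 = 1, e_ie_j = -e_je_i for i != j.
Scalar part = u . v = (-3)*1 + 1*(-1) + 1*4
= -3 + (-1) + 4 = 0
e12 coeff = (-3)*(-1) - 1*1 = 3 - 1 = 2
e13 coeff = (-3)*4 - 1*1 = -12 - 1 = -13
e23 coeff = 1*4 - 1*(-1) = 4 - (-1) = 5
uv = 0 + 2*e12 - 13*e13 + 5*e23


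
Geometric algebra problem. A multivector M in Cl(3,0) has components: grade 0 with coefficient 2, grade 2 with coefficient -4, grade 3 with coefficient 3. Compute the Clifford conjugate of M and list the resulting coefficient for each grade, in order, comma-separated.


Clifford conjugate sign for grade k: (-1)^(k(k+1)/2)
Grade 0: (-1)^(0*1/2) = (-1)^0 = 1, coeff 2 -> 2
Grade 2: (-1)^(2*3/2) = (-1)^3 = -1, coeff -4 -> 4
Grade 3: (-1)^(3*4/2) = (-1)^6 = 1, coeff 3 -> 3
Conjugated coefficients: 2, 4, 3


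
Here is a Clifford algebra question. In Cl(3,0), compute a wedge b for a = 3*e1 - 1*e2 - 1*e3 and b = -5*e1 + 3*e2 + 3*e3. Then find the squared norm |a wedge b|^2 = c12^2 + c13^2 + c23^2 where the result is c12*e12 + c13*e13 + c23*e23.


a wedge b = (a1*b2 - a2*b1)*e12 + (a1*b3 - a3*b1)*e13 + (a2*b3 - a3*b2)*e23
e12 coeff: 3*3 - (-1)*(-5) = 9 - 5 = 4
e13 coeff: 3*3 - (-1)*(-5) = 9 - 5 = 4
e23 coeff: (-1)*3 - (-1)*3 = -3 - (-3) = 0
|a wedge b|^2 = 4^2 + 4^2 + 0^2
= 16 + 16 + 0
= 32


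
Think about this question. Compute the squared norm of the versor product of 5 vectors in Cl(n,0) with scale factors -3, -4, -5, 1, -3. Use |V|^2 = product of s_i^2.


Each vector v_i has |v_i|^2 = s_i^2
Squared scales: (-3)^2 = 9, (-4)^2 = 16, (-5)^2 = 25, 1^2 = 1, (-3)^2 = 9
|V|^2 = 9 * 16 * 25 * 1 * 9
= 32400


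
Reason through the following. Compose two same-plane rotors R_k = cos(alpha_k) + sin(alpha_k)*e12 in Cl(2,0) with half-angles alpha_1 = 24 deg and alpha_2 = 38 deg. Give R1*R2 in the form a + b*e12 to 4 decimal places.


Same-plane rotors commute and their half-angles add:
R1*R2 = cos(a1 + a2) + sin(a1 + a2)*e12.
a1 + a2 = 24 + 38 = 62 deg
cos(62 deg) = 0.4695
sin(62 deg) = 0.8829
R1*R2 = 0.4695 + 0.8829*e12


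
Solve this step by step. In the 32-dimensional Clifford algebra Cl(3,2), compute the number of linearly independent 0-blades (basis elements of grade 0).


Number of grade-k basis blades in Cl(p,q) with n = p + q is C(n, k).
n = 3 + 2 = 5
C(5, 0) = 5! / (0! * 5!)
= 120 / (1 * 120)
= 1


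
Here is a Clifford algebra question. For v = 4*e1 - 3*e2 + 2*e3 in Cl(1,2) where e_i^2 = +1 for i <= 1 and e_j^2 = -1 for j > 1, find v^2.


v^2 = sum of c_i^2 * e_i^2
Positive signature terms (e_i^2 = +1): 4^2 = 16
Negative signature terms (e_j^2 = -1): (-3)^2 + 2^2 = 13
v^2 = 16 - 13 = 3


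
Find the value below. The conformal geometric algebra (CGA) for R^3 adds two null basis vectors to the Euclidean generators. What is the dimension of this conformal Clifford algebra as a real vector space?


The conformal model of R^3 uses Cl(4,1): the 3 Euclidean generators plus two extra orthogonal generators e+ (e+^2 = +1) and e- (e-^2 = -1), from which the null vectors e0, einf are built.
Number of generators m = 3 + 2 = 5.
dim Cl(p,q) = 2^m = 2^5 = 32


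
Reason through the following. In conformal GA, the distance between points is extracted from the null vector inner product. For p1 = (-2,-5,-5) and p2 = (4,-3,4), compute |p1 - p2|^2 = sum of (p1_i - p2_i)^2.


p1 - p2 = (-6, -2, -9)
|p1 - p2|^2 = (-6)^2 + (-2)^2 + (-9)^2
= 36 + 4 + 81
= 121


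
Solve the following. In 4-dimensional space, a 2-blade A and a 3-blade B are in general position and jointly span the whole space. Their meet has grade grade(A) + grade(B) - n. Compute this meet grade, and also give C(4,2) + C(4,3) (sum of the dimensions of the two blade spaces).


Meet grade = grade(A) + grade(B) - n
= 2 + 3 - 4 = 1
C(4,2) = 6
C(4,3) = 4
dim_A + dim_B = 6 + 4 = 10


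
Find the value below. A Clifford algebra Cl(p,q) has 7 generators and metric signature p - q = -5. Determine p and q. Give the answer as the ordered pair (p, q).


We need p + q = 7 and p - q = -5.
Adding: 2p = 7 + (-5) = 2, so p = 1.
Then q = 7 - 1 = 6.
(p, q) = (1, 6)


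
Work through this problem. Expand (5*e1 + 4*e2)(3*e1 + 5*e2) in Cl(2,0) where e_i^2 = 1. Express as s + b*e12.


Expand: (5*e1 + 4*e2)(3*e1 + 5*e2)
= 5*3*e1e1 + 5*5*e1e2 + 4*3*e2e1 + 4*5*e2e2
Using e1^2 = e2^2 = 1, e2e1 = -e1e2:
Scalar part s = 5*3 + 4*5 = 15 + 20 = 35
Bivector part b = 5*5 - 4*3 = 25 - 12 = 13
uv = 35 + 13*e12


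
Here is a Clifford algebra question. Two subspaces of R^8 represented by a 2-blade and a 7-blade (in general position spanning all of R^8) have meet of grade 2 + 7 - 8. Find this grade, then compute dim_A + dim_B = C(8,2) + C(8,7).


Meet grade = grade(A) + grade(B) - n
= 2 + 7 - 8 = 1
C(8,2) = 28
C(8,7) = 8
dim_A + dim_B = 28 + 8 = 36


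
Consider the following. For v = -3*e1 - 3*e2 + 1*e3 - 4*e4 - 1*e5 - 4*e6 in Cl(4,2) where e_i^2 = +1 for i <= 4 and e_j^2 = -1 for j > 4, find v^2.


v^2 = sum of c_i^2 * e_i^2
Positive signature terms (e_i^2 = +1): (-3)^2 + (-3)^2 + 1^2 + (-4)^2 = 35
Negative signature terms (e_j^2 = -1): (-1)^2 + (-4)^2 = 17
v^2 = 35 - 17 = 18


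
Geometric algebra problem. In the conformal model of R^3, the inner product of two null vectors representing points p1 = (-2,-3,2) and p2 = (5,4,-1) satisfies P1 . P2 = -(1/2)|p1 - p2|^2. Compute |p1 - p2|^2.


p1 - p2 = (-7, -7, 3)
|p1 - p2|^2 = (-7)^2 + (-7)^2 + 3^2
= 49 + 49 + 9
= 107


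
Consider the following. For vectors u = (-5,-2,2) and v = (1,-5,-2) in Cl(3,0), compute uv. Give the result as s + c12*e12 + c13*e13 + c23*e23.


In Cl(3,0): e_i^2 = 1, e_ie_j = -e_je_i for i != j.
Scalar part = u . v = (-5)*1 + (-2)*(-5) + 2*(-2)
= -5 + 10 + (-4) = 1
e12 coeff = (-5)*(-5) - (-2)*1 = 25 - (-2) = 27
e13 coeff = (-5)*(-2) - 2*1 = 10 - 2 = 8
e23 coeff = (-2)*(-2) - 2*(-5) = 4 - (-10) = 14
uv = 1 + 27*e12 + 8*e13 + 14*e23


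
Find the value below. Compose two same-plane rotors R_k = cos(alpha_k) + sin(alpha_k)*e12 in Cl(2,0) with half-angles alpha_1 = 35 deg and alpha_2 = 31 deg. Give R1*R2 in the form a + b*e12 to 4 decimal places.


Same-plane rotors commute and their half-angles add:
R1*R2 = cos(a1 + a2) + sin(a1 + a2)*e12.
a1 + a2 = 35 + 31 = 66 deg
cos(66 deg) = 0.4067
sin(66 deg) = 0.9135
R1*R2 = 0.4067 + 0.9135*e12


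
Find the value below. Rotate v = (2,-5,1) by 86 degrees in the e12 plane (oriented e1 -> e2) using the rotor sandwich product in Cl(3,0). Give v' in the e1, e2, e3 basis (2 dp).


Rotor R = cos(43deg) - sin(43deg)*e12
Rotation angle theta = 2 * 43 = 86 degrees in the e12 plane (e1 -> e2).
The component perpendicular to the plane (e3) is invariant: v'_3 = v3 = 1.00
cos(86deg) = 0.0698, sin(86deg) = 0.9976
v'_1 = v1*cos(theta) - v2*sin(theta) = 2*0.0698 - (-5)*0.9976 = 5.13
v'_2 = v1*sin(theta) + v2*cos(theta) = 2*0.9976 + (-5)*0.0698 = 1.65
v' = 5.13*e1 + 1.65*e2 + 1.00*e3


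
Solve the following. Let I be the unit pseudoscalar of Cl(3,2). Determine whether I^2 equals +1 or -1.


The pseudoscalar I = e1...e_n (product of all n generators) of Cl(p,q) satisfies I^2 = (-1)^(q + n(n-1)/2).
p = 3, q = 2, n = p + q = 5
n(n-1)/2 = 5 * 4 / 2 = 10
Exponent = q + n(n-1)/2 = 2 + 10 = 12
I^2 = (-1)^12 = +1


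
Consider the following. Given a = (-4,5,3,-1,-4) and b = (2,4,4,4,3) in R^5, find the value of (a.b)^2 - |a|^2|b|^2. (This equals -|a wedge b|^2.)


a . b = (-4)*2 + 5*4 + 3*4 + (-1)*4 + (-4)*3
= -8 + 20 + 12 + (-4) + (-12) = 8
|a|^2 = (-4)^2 + 5^2 + 3^2 + (-1)^2 + (-4)^2 = 67
|b|^2 = 2^2 + 4^2 + 4^2 + 4^2 + 3^2 = 61
(a.b)^2 = 8^2 = 64
|a|^2 * |b|^2 = 67 * 61 = 4087
Result = 64 - 4087 = -4023


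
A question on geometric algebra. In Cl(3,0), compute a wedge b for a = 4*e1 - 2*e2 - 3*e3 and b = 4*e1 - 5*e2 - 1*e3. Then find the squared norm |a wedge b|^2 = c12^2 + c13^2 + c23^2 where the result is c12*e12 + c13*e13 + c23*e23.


a wedge b = (a1*b2 - a2*b1)*e12 + (a1*b3 - a3*b1)*e13 + (a2*b3 - a3*b2)*e23
e12 coeff: 4*(-5) - (-2)*4 = -20 - (-8) = -12
e13 coeff: 4*(-1) - (-3)*4 = -4 - (-12) = 8
e23 coeff: (-2)*(-1) - (-3)*(-5) = 2 - 15 = -13
|a wedge b|^2 = (-12)^2 + 8^2 + (-13)^2
= 144 + 64 + 169
= 377


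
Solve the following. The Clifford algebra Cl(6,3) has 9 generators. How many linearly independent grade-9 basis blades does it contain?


Number of grade-k basis blades in Cl(p,q) with n = p + q is C(n, k).
n = 6 + 3 = 9
C(9, 9) = 9! / (9! * 0!)
= 362880 / (362880 * 1)
= 1


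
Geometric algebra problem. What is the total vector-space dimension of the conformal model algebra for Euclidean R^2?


The conformal model of R^2 uses Cl(3,1): the 2 Euclidean generators plus two extra orthogonal generators e+ (e+^2 = +1) and e- (e-^2 = -1), from which the null vectors e0, einf are built.
Number of generators m = 2 + 2 = 4.
dim Cl(p,q) = 2^m = 2^4 = 16


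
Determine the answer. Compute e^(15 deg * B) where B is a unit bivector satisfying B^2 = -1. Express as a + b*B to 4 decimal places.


For a unit bivector B with B^2 = -1, the exponential series gives
e^(theta*B) = cos(theta) + sin(theta)*B (the GA analogue of Euler's formula).
theta = 15 degrees = 0.261799 rad
cos(15 deg) = 0.9659
sin(15 deg) = 0.2588
exp(theta*B) = 0.9659 + 0.2588*B


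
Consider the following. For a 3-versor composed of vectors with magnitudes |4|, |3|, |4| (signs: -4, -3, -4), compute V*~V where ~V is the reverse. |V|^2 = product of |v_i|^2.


Each vector v_i has |v_i|^2 = s_i^2
Squared scales: (-4)^2 = 16, (-3)^2 = 9, (-4)^2 = 16
|V|^2 = 16 * 9 * 16
= 2304


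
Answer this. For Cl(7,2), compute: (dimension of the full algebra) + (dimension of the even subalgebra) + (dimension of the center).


n = 7 + 2 = 9
Total dim = 2^9 = 512
Even subalgebra dim = 2^8 = 256
n is odd, so center dim = 2
Sum = 512 + 256 + 2 = 770


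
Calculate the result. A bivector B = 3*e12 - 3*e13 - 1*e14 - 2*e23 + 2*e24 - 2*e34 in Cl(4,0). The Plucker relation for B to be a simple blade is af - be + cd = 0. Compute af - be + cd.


Plucker relation: af - be + cd
a*f = 3*(-2) = -6
b*e = (-3)*2 = -6
c*d = (-1)*(-2) = 2
af - be + cd = -6 - (-6) + 2
= 2


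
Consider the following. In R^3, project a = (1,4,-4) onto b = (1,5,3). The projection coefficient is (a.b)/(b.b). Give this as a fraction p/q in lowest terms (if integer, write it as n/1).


Projection coefficient = (a . b) / (b . b)
a . b = 1*1 + 4*5 + (-4)*3
= 1 + 20 + (-12) = 9
b . b = 1^2 + 5^2 + 3^2
= 1 + 25 + 9 = 35
Coefficient = 9/35
In lowest terms: 9/35


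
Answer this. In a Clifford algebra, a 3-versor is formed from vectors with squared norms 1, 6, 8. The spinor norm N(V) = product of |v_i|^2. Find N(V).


Spinor norm N(V) = |v1|^2 * |v2|^2 * ... * |v3|^2
= 1 * 6 * 8
Running product: 1, 6, 48
N(V) = 48


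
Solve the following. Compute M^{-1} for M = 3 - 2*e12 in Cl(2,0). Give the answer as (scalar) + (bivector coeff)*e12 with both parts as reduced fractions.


M = 3 - 2*e12, where e12^2 = -1.
Since M commutes with its reverse ~M = a - b*e12, M * ~M = a^2 - b^2*e12^2 = a^2 + b^2.
So M^{-1} = ~M / (a^2 + b^2) = (a - b*e12)/(a^2 + b^2).
a^2 + b^2 = 9 + 4 = 13
Scalar part = 3/13 = 3/13
Bivector coeff = 2/13 = 2/13
M^{-1} = 3/13 + 2/13*e12


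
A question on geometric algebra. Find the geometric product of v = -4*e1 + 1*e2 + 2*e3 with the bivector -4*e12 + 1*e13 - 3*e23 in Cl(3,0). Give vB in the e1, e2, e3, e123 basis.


vB has grade-1 (vector) and grade-3 (trivector) parts: vB = (v _| B) + (v ^ B).
Vector part <vB>_1:
  e1: -v2*b12 - v3*b13 = -(1)*(-4) - (2)*(1) = 2
  e2: v1*b12 - v3*b23 = (-4)*(-4) - (2)*(-3) = 22
  e3: v1*b13 + v2*b23 = (-4)*(1) + (1)*(-3) = -7
Trivector part <vB>_3:
  e123: v1*b23 - v2*b13 + v3*b12 = (-4)*(-3) - (1)*(1) + (2)*(-4) = 3
vB = 2*e1 + 22*e2 - 7*e3 + 3*e123


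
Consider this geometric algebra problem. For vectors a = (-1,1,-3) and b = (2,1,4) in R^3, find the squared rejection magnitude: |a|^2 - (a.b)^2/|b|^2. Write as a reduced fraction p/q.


|a|^2 = (-1)^2 + 1^2 + (-3)^2 = 11
|b|^2 = 2^2 + 1^2 + 4^2 = 21
a . b = (-1)*2 + 1*1 + (-3)*4 = -13
(a.b)^2 = (-13)^2 = 169
|rej|^2 = 11 - 169/21
= (231 - 169)/21
= 62/21
In lowest terms: 62/21


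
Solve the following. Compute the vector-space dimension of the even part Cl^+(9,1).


Even subalgebra dimension = 2^(n-1)
n = 9 + 1 = 10
2^(10 - 1) = 2^9 = 512
Verification: sum of C(10,k) for even k = 1 + 45 + 210 + 210 + 45 + 1 = 512
Result = 512


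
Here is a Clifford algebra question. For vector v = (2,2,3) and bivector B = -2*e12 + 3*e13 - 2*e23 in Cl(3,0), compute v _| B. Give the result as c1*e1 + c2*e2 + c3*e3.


Left contraction v _| B = <vB>_1 (grade-1 part of the geometric product vB).
Using e1_|e12 = e2, e2_|e12 = -e1, e1_|e13 = e3, e3_|e13 = -e1, e2_|e23 = e3, e3_|e23 = -e2:
e1 coeff: -v2*b12 - v3*b13 = -(2)*(-2) - (3)*(3) = -5
e2 coeff: v1*b12 - v3*b23 = (2)*(-2) - (3)*(-2) = 2
e3 coeff: v1*b13 + v2*b23 = (2)*(3) + (2)*(-2) = 2
v _| B = -5*e1 + 2*e2 + 2*e3


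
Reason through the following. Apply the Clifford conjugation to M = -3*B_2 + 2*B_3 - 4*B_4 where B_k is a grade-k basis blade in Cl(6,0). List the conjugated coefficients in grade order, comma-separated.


Clifford conjugate sign for grade k: (-1)^(k(k+1)/2)
Grade 2: (-1)^(2*3/2) = (-1)^3 = -1, coeff -3 -> 3
Grade 3: (-1)^(3*4/2) = (-1)^6 = 1, coeff 2 -> 2
Grade 4: (-1)^(4*5/2) = (-1)^10 = 1, coeff -4 -> -4
Conjugated coefficients: 3, 2, -4


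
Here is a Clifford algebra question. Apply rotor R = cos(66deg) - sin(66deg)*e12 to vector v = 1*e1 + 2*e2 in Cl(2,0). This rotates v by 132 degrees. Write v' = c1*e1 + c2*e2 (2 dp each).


Rotor R = cos(66deg) - sin(66deg)*e12
Rotation angle theta = 2 * 66 = 132 degrees
v' = R*v*~R rotates v by theta.
cos(132deg) = -0.6691, sin(132deg) = 0.7431
v'_1 = 1*cos(132deg) - 2*sin(132deg)
= 1*(-0.6691) - 2*0.7431
= -2.16
v'_2 = 1*sin(132deg) + 2*cos(132deg)
= 1*0.7431 + 2*(-0.6691)
= -0.60
v' = -2.16*e1 - 0.60*e2


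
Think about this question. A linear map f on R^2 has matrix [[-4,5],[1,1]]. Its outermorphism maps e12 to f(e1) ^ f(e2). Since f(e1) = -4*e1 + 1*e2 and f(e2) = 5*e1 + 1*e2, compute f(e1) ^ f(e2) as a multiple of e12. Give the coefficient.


The outermorphism of a linear map f sends e1^e2 to f(e1)^f(e2).
f(e1) = -4*e1 + 1*e2
f(e2) = 5*e1 + 1*e2
f(e1) ^ f(e2) = (-4*e1 + 1*e2) ^ (5*e1 + 1*e2)
= (-4)*1*e12 + 1*5*e21
= (-4 - 5)*e12
= -9*e12
Coefficient = -9


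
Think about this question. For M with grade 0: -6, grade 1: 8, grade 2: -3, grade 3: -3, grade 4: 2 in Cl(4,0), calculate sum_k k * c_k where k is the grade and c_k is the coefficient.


Grade-weighted sum = sum of grade_k * coefficient_k
0*(-6) = 0
1*8 = 8
2*(-3) = -6
3*(-3) = -9
4*2 = 8
Total = 0 + 8 + (-6) + (-9) + 8 = 1


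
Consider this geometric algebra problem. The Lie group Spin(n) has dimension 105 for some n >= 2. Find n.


dim Spin(n) = dim so(n) = n(n-1)/2.
Solve n(n-1)/2 = 105, i.e. n^2 - n - 210 = 0.
Discriminant = 1 + 8*105 = 841
n = (1 + sqrt(841))/2 = (1 + 29)/2 = 15


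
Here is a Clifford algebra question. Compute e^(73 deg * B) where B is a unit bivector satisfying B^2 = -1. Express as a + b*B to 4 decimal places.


For a unit bivector B with B^2 = -1, the exponential series gives
e^(theta*B) = cos(theta) + sin(theta)*B (the GA analogue of Euler's formula).
theta = 73 degrees = 1.27409 rad
cos(73 deg) = 0.2924
sin(73 deg) = 0.9563
exp(theta*B) = 0.2924 + 0.9563*B


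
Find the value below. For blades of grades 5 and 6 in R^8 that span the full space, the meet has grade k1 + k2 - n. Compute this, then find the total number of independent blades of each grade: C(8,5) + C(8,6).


Meet grade = grade(A) + grade(B) - n
= 5 + 6 - 8 = 3
C(8,5) = 56
C(8,6) = 28
dim_A + dim_B = 56 + 28 = 84


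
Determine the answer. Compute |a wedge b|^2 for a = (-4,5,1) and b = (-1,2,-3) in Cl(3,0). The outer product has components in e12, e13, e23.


a wedge b = (a1*b2 - a2*b1)*e12 + (a1*b3 - a3*b1)*e13 + (a2*b3 - a3*b2)*e23
e12 coeff: (-4)*2 - 5*(-1) = -8 - (-5) = -3
e13 coeff: (-4)*(-3) - 1*(-1) = 12 - (-1) = 13
e23 coeff: 5*(-3) - 1*2 = -15 - 2 = -17
|a wedge b|^2 = (-3)^2 + 13^2 + (-17)^2
= 9 + 169 + 289
= 467


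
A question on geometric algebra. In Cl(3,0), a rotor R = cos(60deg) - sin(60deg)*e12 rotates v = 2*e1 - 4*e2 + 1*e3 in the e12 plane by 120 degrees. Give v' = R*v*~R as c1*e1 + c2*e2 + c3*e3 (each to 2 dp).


Rotor R = cos(60deg) - sin(60deg)*e12
Rotation angle theta = 2 * 60 = 120 degrees in the e12 plane (e1 -> e2).
The component perpendicular to the plane (e3) is invariant: v'_3 = v3 = 1.00
cos(120deg) = -0.5000, sin(120deg) = 0.8660
v'_1 = v1*cos(theta) - v2*sin(theta) = 2*(-0.5000) - (-4)*0.8660 = 2.46
v'_2 = v1*sin(theta) + v2*cos(theta) = 2*0.8660 + (-4)*(-0.5000) = 3.73
v' = 2.46*e1 + 3.73*e2 + 1.00*e3


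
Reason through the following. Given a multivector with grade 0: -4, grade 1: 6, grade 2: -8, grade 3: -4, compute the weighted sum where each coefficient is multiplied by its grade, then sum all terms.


Grade-weighted sum = sum of grade_k * coefficient_k
0*(-4) = 0
1*6 = 6
2*(-8) = -16
3*(-4) = -12
Total = 0 + 6 + (-16) + (-12) = -22


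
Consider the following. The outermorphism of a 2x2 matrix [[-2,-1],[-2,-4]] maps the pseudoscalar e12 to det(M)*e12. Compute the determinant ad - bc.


The outermorphism of a linear map f sends e1^e2 to f(e1)^f(e2).
f(e1) = -2*e1 - 2*e2
f(e2) = -1*e1 - 4*e2
f(e1) ^ f(e2) = (-2*e1 - 2*e2) ^ (-1*e1 - 4*e2)
= (-2)*(-4)*e12 + (-2)*(-1)*e21
= (8 - 2)*e12
= 6*e12
Coefficient = 6


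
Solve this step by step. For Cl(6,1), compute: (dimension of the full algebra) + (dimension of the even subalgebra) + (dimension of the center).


n = 6 + 1 = 7
Total dim = 2^7 = 128
Even subalgebra dim = 2^6 = 64
n is odd, so center dim = 2
Sum = 128 + 64 + 2 = 194


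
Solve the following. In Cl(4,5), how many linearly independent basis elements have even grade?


Even subalgebra dimension = 2^(n-1)
n = 4 + 5 = 9
2^(9 - 1) = 2^8 = 256
Verification: sum of C(9,k) for even k = 1 + 36 + 126 + 84 + 9 = 256
Result = 256


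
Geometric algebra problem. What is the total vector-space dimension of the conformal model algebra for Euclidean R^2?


The conformal model of R^2 uses Cl(3,1): the 2 Euclidean generators plus two extra orthogonal generators e+ (e+^2 = +1) and e- (e-^2 = -1), from which the null vectors e0, einf are built.
Number of generators m = 2 + 2 = 4.
dim Cl(p,q) = 2^m = 2^4 = 16


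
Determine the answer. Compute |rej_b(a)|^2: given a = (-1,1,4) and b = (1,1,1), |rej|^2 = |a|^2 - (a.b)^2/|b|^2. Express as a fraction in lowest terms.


|a|^2 = (-1)^2 + 1^2 + 4^2 = 18
|b|^2 = 1^2 + 1^2 + 1^2 = 3
a . b = (-1)*1 + 1*1 + 4*1 = 4
(a.b)^2 = 4^2 = 16
|rej|^2 = 18 - 16/3
= (54 - 16)/3
= 38/3
In lowest terms: 38/3


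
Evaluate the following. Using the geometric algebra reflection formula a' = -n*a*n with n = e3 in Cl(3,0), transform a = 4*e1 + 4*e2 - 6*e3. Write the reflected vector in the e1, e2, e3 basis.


Reflection formula: a' = -n*a*n, with n = e3 (unit vector, n^2 = 1).
For reflection through hyperplane perp to e3:
The component along e3 flips sign, others stay.
a = (4, 4, -6)
a' = (4, 4, 6)
a' = 4*e1 + 4*e2 + 6*e3


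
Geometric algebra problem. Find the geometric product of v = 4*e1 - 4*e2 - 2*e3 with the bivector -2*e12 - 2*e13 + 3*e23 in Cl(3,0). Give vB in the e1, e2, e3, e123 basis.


vB has grade-1 (vector) and grade-3 (trivector) parts: vB = (v _| B) + (v ^ B).
Vector part <vB>_1:
  e1: -v2*b12 - v3*b13 = -(-4)*(-2) - (-2)*(-2) = -12
  e2: v1*b12 - v3*b23 = (4)*(-2) - (-2)*(3) = -2
  e3: v1*b13 + v2*b23 = (4)*(-2) + (-4)*(3) = -20
Trivector part <vB>_3:
  e123: v1*b23 - v2*b13 + v3*b12 = (4)*(3) - (-4)*(-2) + (-2)*(-2) = 8
vB = -12*e1 - 2*e2 - 20*e3 + 8*e123


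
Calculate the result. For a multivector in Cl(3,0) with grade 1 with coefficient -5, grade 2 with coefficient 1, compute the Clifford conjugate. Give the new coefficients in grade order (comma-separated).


Clifford conjugate sign for grade k: (-1)^(k(k+1)/2)
Grade 1: (-1)^(1*2/2) = (-1)^1 = -1, coeff -5 -> 5
Grade 2: (-1)^(2*3/2) = (-1)^3 = -1, coeff 1 -> -1
Conjugated coefficients: 5, -1


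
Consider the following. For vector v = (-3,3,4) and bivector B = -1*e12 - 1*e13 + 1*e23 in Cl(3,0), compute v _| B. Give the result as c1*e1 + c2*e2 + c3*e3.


Left contraction v _| B = <vB>_1 (grade-1 part of the geometric product vB).
Using e1_|e12 = e2, e2_|e12 = -e1, e1_|e13 = e3, e3_|e13 = -e1, e2_|e23 = e3, e3_|e23 = -e2:
e1 coeff: -v2*b12 - v3*b13 = -(3)*(-1) - (4)*(-1) = 7
e2 coeff: v1*b12 - v3*b23 = (-3)*(-1) - (4)*(1) = -1
e3 coeff: v1*b13 + v2*b23 = (-3)*(-1) + (3)*(1) = 6
v _| B = 7*e1 - 1*e2 + 6*e3


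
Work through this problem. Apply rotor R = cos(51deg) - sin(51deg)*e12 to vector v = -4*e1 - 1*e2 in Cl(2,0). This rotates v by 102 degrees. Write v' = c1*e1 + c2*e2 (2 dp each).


Rotor R = cos(51deg) - sin(51deg)*e12
Rotation angle theta = 2 * 51 = 102 degrees
v' = R*v*~R rotates v by theta.
cos(102deg) = -0.2079, sin(102deg) = 0.9781
v'_1 = -4*cos(102deg) - (-1)*sin(102deg)
= -4*(-0.2079) - (-1)*0.9781
= 1.81
v'_2 = -4*sin(102deg) + (-1)*cos(102deg)
= -4*0.9781 + (-1)*(-0.2079)
= -3.70
v' = 1.81*e1 - 3.70*e2


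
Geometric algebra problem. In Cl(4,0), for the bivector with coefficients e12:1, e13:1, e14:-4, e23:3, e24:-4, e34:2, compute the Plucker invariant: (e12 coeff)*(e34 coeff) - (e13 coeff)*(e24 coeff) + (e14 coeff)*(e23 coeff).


Plucker relation: af - be + cd
a*f = 1*2 = 2
b*e = 1*(-4) = -4
c*d = (-4)*3 = -12
af - be + cd = 2 - (-4) + (-12)
= -6


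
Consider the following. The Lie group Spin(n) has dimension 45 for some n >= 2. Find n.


dim Spin(n) = dim so(n) = n(n-1)/2.
Solve n(n-1)/2 = 45, i.e. n^2 - n - 90 = 0.
Discriminant = 1 + 8*45 = 361
n = (1 + sqrt(361))/2 = (1 + 19)/2 = 10


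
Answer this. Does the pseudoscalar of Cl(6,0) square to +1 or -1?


The pseudoscalar I = e1...e_n (product of all n generators) of Cl(p,q) satisfies I^2 = (-1)^(q + n(n-1)/2).
p = 6, q = 0, n = p + q = 6
n(n-1)/2 = 6 * 5 / 2 = 15
Exponent = q + n(n-1)/2 = 0 + 15 = 15
I^2 = (-1)^15 = -1


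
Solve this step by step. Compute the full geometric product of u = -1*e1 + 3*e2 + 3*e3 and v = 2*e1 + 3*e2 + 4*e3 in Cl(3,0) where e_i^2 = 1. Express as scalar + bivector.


In Cl(3,0): e_i^2 = 1, e_ie_j = -e_je_i for i != j.
Scalar part = u . v = (-1)*2 + 3*3 + 3*4
= -2 + 9 + 12 = 19
e12 coeff = (-1)*3 - 3*2 = -3 - 6 = -9
e13 coeff = (-1)*4 - 3*2 = -4 - 6 = -10
e23 coeff = 3*4 - 3*3 = 12 - 9 = 3
uv = 19 - 9*e12 - 10*e13 + 3*e23


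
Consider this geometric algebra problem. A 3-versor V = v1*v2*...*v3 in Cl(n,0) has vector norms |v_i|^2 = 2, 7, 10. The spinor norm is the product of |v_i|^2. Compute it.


Spinor norm N(V) = |v1|^2 * |v2|^2 * ... * |v3|^2
= 2 * 7 * 10
Running product: 2, 14, 140
N(V) = 140


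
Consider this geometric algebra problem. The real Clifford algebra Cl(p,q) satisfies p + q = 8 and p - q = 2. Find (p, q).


We need p + q = 8 and p - q = 2.
Adding: 2p = 8 + 2 = 10, so p = 5.
Then q = 8 - 5 = 3.
(p, q) = (5, 3)


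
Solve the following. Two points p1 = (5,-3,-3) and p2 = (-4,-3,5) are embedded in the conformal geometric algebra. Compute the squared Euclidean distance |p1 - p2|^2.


p1 - p2 = (9, 0, -8)
|p1 - p2|^2 = 9^2 + 0^2 + (-8)^2
= 81 + 0 + 64
= 145


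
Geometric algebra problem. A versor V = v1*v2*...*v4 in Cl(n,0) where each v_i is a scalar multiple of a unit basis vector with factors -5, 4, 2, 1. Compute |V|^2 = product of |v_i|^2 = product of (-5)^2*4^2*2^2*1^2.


Each vector v_i has |v_i|^2 = s_i^2
Squared scales: (-5)^2 = 25, 4^2 = 16, 2^2 = 4, 1^2 = 1
|V|^2 = 25 * 16 * 4 * 1
= 1600


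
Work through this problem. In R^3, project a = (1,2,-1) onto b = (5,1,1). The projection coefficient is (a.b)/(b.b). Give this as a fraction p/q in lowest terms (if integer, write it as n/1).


Projection coefficient = (a . b) / (b . b)
a . b = 1*5 + 2*1 + (-1)*1
= 5 + 2 + (-1) = 6
b . b = 5^2 + 1^2 + 1^2
= 25 + 1 + 1 = 27
Coefficient = 6/27
In lowest terms: 2/9


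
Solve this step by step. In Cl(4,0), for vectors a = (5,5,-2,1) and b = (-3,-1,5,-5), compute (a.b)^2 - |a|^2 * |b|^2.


a . b = 5*(-3) + 5*(-1) + (-2)*5 + 1*(-5)
= -15 + (-5) + (-10) + (-5) = -35
|a|^2 = 5^2 + 5^2 + (-2)^2 + 1^2 = 55
|b|^2 = (-3)^2 + (-1)^2 + 5^2 + (-5)^2 = 60
(a.b)^2 = (-35)^2 = 1225
|a|^2 * |b|^2 = 55 * 60 = 3300
Result = 1225 - 3300 = -2075


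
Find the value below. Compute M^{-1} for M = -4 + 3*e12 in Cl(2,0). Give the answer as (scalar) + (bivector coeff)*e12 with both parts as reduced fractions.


M = -4 + 3*e12, where e12^2 = -1.
Since M commutes with its reverse ~M = a - b*e12, M * ~M = a^2 - b^2*e12^2 = a^2 + b^2.
So M^{-1} = ~M / (a^2 + b^2) = (a - b*e12)/(a^2 + b^2).
a^2 + b^2 = 16 + 9 = 25
Scalar part = -4/25 = -4/25
Bivector coeff = -3/25 = -3/25
M^{-1} = -4/25 - 3/25*e12


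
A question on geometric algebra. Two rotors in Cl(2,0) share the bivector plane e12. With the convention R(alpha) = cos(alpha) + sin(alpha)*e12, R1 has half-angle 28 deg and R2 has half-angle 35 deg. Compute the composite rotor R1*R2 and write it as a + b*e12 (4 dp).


Same-plane rotors commute and their half-angles add:
R1*R2 = cos(a1 + a2) + sin(a1 + a2)*e12.
a1 + a2 = 28 + 35 = 63 deg
cos(63 deg) = 0.4540
sin(63 deg) = 0.8910
R1*R2 = 0.4540 + 0.8910*e12


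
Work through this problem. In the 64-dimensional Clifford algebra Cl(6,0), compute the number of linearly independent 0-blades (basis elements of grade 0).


Number of grade-k basis blades in Cl(p,q) with n = p + q is C(n, k).
n = 6 + 0 = 6
C(6, 0) = 6! / (0! * 6!)
= 720 / (1 * 720)
= 1


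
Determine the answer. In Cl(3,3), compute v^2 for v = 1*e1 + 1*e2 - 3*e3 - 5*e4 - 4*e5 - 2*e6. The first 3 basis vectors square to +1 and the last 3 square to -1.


v^2 = sum of c_i^2 * e_i^2
Positive signature terms (e_i^2 = +1): 1^2 + 1^2 + (-3)^2 = 11
Negative signature terms (e_j^2 = -1): (-5)^2 + (-4)^2 + (-2)^2 = 45
v^2 = 11 - 45 = -34


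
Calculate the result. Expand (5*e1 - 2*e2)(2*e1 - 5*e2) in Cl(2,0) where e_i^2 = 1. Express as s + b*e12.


Expand: (5*e1 - 2*e2)(2*e1 - 5*e2)
= 5*2*e1e1 + 5*(-5)*e1e2 + (-2)*2*e2e1 + (-2)*(-5)*e2e2
Using e1^2 = e2^2 = 1, e2e1 = -e1e2:
Scalar part s = 5*2 + (-2)*(-5) = 10 + 10 = 20
Bivector part b = 5*(-5) - (-2)*2 = -25 - (-4) = -21
uv = 20 - 21*e12


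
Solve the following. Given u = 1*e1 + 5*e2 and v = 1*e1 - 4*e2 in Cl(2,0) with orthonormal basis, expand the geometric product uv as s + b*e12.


Expand: (1*e1 + 5*e2)(1*e1 - 4*e2)
= 1*1*e1e1 + 1*(-4)*e1e2 + 5*1*e2e1 + 5*(-4)*e2e2
Using e1^2 = e2^2 = 1, e2e1 = -e1e2:
Scalar part s = 1*1 + 5*(-4) = 1 + (-20) = -19
Bivector part b = 1*(-4) - 5*1 = -4 - 5 = -9
uv = -19 - 9*e12


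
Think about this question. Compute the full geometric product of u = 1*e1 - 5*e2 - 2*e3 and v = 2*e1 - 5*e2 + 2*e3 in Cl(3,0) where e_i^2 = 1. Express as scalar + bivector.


In Cl(3,0): e_i^2 = 1, e_ie_j = -e_je_i for i != j.
Scalar part = u . v = 1*2 + (-5)*(-5) + (-2)*2
= 2 + 25 + (-4) = 23
e12 coeff = 1*(-5) - (-5)*2 = -5 - (-10) = 5
e13 coeff = 1*2 - (-2)*2 = 2 - (-4) = 6
e23 coeff = (-5)*2 - (-2)*(-5) = -10 - 10 = -20
uv = 23 + 5*e12 + 6*e13 - 20*e23


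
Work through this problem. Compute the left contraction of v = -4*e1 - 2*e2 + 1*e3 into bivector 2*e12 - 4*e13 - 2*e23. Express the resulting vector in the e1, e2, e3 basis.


Left contraction v _| B = <vB>_1 (grade-1 part of the geometric product vB).
Using e1_|e12 = e2, e2_|e12 = -e1, e1_|e13 = e3, e3_|e13 = -e1, e2_|e23 = e3, e3_|e23 = -e2:
e1 coeff: -v2*b12 - v3*b13 = -(-2)*(2) - (1)*(-4) = 8
e2 coeff: v1*b12 - v3*b23 = (-4)*(2) - (1)*(-2) = -6
e3 coeff: v1*b13 + v2*b23 = (-4)*(-4) + (-2)*(-2) = 20
v _| B = 8*e1 - 6*e2 + 20*e3


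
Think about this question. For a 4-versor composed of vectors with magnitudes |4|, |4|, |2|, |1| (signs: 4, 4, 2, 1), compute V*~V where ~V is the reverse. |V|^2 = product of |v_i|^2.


Each vector v_i has |v_i|^2 = s_i^2
Squared scales: 4^2 = 16, 4^2 = 16, 2^2 = 4, 1^2 = 1
|V|^2 = 16 * 16 * 4 * 1
= 1024


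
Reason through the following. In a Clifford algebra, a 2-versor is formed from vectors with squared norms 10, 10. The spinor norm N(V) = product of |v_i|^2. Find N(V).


Spinor norm N(V) = |v1|^2 * |v2|^2 * ... * |v2|^2
= 10 * 10
Running product: 10, 100
N(V) = 100


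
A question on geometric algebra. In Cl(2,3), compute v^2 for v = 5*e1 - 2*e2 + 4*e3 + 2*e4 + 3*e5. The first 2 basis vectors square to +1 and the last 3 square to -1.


v^2 = sum of c_i^2 * e_i^2
Positive signature terms (e_i^2 = +1): 5^2 + (-2)^2 = 29
Negative signature terms (e_j^2 = -1): 4^2 + 2^2 + 3^2 = 29
v^2 = 29 - 29 = 0


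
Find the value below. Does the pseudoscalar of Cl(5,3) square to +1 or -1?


The pseudoscalar I = e1...e_n (product of all n generators) of Cl(p,q) satisfies I^2 = (-1)^(q + n(n-1)/2).
p = 5, q = 3, n = p + q = 8
n(n-1)/2 = 8 * 7 / 2 = 28
Exponent = q + n(n-1)/2 = 3 + 28 = 31
I^2 = (-1)^31 = -1


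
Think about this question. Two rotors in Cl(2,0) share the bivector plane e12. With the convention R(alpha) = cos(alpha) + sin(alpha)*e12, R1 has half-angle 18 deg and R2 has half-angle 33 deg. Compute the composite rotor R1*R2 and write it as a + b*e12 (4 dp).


Same-plane rotors commute and their half-angles add:
R1*R2 = cos(a1 + a2) + sin(a1 + a2)*e12.
a1 + a2 = 18 + 33 = 51 deg
cos(51 deg) = 0.6293
sin(51 deg) = 0.7771
R1*R2 = 0.6293 + 0.7771*e12


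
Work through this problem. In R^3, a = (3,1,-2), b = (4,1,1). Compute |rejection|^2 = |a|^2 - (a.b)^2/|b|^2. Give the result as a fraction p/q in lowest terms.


|a|^2 = 3^2 + 1^2 + (-2)^2 = 14
|b|^2 = 4^2 + 1^2 + 1^2 = 18
a . b = 3*4 + 1*1 + (-2)*1 = 11
(a.b)^2 = 11^2 = 121
|rej|^2 = 14 - 121/18
= (252 - 121)/18
= 131/18
In lowest terms: 131/18


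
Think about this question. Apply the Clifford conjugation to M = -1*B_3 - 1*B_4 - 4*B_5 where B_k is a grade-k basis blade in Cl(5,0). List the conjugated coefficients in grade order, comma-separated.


Clifford conjugate sign for grade k: (-1)^(k(k+1)/2)
Grade 3: (-1)^(3*4/2) = (-1)^6 = 1, coeff -1 -> -1
Grade 4: (-1)^(4*5/2) = (-1)^10 = 1, coeff -1 -> -1
Grade 5: (-1)^(5*6/2) = (-1)^15 = -1, coeff -4 -> 4
Conjugated coefficients: -1, -1, 4


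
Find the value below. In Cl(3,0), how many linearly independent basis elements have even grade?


Even subalgebra dimension = 2^(n-1)
n = 3 + 0 = 3
2^(3 - 1) = 2^2 = 4
Verification: sum of C(3,k) for even k = 1 + 3 = 4
Result = 4


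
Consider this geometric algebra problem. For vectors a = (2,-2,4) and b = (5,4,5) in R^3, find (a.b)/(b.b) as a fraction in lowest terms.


Projection coefficient = (a . b) / (b . b)
a . b = 2*5 + (-2)*4 + 4*5
= 10 + (-8) + 20 = 22
b . b = 5^2 + 4^2 + 5^2
= 25 + 16 + 25 = 66
Coefficient = 22/66
In lowest terms: 1/3


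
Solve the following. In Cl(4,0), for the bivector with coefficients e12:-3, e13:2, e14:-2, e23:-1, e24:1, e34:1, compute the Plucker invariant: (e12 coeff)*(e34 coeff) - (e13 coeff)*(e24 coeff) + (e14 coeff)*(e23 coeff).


Plucker relation: af - be + cd
a*f = (-3)*1 = -3
b*e = 2*1 = 2
c*d = (-2)*(-1) = 2
af - be + cd = -3 - 2 + 2
= -3


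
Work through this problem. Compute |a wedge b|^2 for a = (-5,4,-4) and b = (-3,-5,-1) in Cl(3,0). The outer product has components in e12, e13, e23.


a wedge b = (a1*b2 - a2*b1)*e12 + (a1*b3 - a3*b1)*e13 + (a2*b3 - a3*b2)*e23
e12 coeff: (-5)*(-5) - 4*(-3) = 25 - (-12) = 37
e13 coeff: (-5)*(-1) - (-4)*(-3) = 5 - 12 = -7
e23 coeff: 4*(-1) - (-4)*(-5) = -4 - 20 = -24
|a wedge b|^2 = 37^2 + (-7)^2 + (-24)^2
= 1369 + 49 + 576
= 1994


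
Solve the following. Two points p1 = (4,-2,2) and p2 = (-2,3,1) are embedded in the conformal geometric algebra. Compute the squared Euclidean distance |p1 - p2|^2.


p1 - p2 = (6, -5, 1)
|p1 - p2|^2 = 6^2 + (-5)^2 + 1^2
= 36 + 25 + 1
= 62


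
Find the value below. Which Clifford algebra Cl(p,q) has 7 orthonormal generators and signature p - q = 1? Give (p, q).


We need p + q = 7 and p - q = 1.
Adding: 2p = 7 + 1 = 8, so p = 4.
Then q = 7 - 4 = 3.
(p, q) = (4, 3)


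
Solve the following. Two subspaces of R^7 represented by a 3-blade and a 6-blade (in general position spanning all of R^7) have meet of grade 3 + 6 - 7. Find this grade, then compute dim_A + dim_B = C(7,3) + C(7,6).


Meet grade = grade(A) + grade(B) - n
= 3 + 6 - 7 = 2
C(7,3) = 35
C(7,6) = 7
dim_A + dim_B = 35 + 7 = 42


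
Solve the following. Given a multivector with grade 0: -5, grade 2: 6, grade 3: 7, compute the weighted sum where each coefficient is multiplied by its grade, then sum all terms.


Grade-weighted sum = sum of grade_k * coefficient_k
0*(-5) = 0
2*6 = 12
3*7 = 21
Total = 0 + 12 + 21 = 33


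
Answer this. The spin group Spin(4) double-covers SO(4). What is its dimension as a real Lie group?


Spin(n) double-covers SO(n); both have Lie algebra so(n) of dimension n(n-1)/2.
n = 4
n(n-1) = 4 * 3 = 12
dim Spin(4) = 12/2 = 6


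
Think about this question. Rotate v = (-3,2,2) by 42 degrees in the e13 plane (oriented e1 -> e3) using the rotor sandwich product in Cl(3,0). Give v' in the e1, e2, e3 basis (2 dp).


Rotor R = cos(21deg) - sin(21deg)*e13
Rotation angle theta = 2 * 21 = 42 degrees in the e13 plane (e1 -> e3).
The component perpendicular to the plane (e2) is invariant: v'_2 = v2 = 2.00
cos(42deg) = 0.7431, sin(42deg) = 0.6691
v'_1 = v1*cos(theta) - v3*sin(theta) = -3*0.7431 - 2*0.6691 = -3.57
v'_3 = v1*sin(theta) + v3*cos(theta) = -3*0.6691 + 2*0.7431 = -0.52
v' = -3.57*e1 + 2.00*e2 - 0.52*e3


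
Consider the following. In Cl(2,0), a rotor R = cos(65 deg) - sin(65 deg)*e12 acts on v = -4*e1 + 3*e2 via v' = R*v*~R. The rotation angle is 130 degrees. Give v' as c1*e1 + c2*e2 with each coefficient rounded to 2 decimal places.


Rotor R = cos(65deg) - sin(65deg)*e12
Rotation angle theta = 2 * 65 = 130 degrees
v' = R*v*~R rotates v by theta.
cos(130deg) = -0.6428, sin(130deg) = 0.7660
v'_1 = -4*cos(130deg) - 3*sin(130deg)
= -4*(-0.6428) - 3*0.7660
= 0.27
v'_2 = -4*sin(130deg) + 3*cos(130deg)
= -4*0.7660 + 3*(-0.6428)
= -4.99
v' = 0.27*e1 - 4.99*e2


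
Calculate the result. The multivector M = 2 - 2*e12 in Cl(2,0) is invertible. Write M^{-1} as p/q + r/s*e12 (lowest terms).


M = 2 - 2*e12, where e12^2 = -1.
Since M commutes with its reverse ~M = a - b*e12, M * ~M = a^2 - b^2*e12^2 = a^2 + b^2.
So M^{-1} = ~M / (a^2 + b^2) = (a - b*e12)/(a^2 + b^2).
a^2 + b^2 = 4 + 4 = 8
Scalar part = 2/8 = 1/4
Bivector coeff = 2/8 = 1/4
M^{-1} = 1/4 + 1/4*e12


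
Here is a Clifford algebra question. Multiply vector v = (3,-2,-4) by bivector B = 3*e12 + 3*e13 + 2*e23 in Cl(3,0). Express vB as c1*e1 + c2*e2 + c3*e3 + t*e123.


vB has grade-1 (vector) and grade-3 (trivector) parts: vB = (v _| B) + (v ^ B).
Vector part <vB>_1:
  e1: -v2*b12 - v3*b13 = -(-2)*(3) - (-4)*(3) = 18
  e2: v1*b12 - v3*b23 = (3)*(3) - (-4)*(2) = 17
  e3: v1*b13 + v2*b23 = (3)*(3) + (-2)*(2) = 5
Trivector part <vB>_3:
  e123: v1*b23 - v2*b13 + v3*b12 = (3)*(2) - (-2)*(3) + (-4)*(3) = 0
vB = 18*e1 + 17*e2 + 5*e3 + 0*e123


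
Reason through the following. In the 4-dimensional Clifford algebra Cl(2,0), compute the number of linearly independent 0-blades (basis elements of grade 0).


Number of grade-k basis blades in Cl(p,q) with n = p + q is C(n, k).
n = 2 + 0 = 2
C(2, 0) = 2! / (0! * 2!)
= 2 / (1 * 2)
= 1


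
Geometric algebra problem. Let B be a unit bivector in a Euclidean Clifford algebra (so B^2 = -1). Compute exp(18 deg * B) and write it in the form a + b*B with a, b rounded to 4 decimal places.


For a unit bivector B with B^2 = -1, the exponential series gives
e^(theta*B) = cos(theta) + sin(theta)*B (the GA analogue of Euler's formula).
theta = 18 degrees = 0.314159 rad
cos(18 deg) = 0.9511
sin(18 deg) = 0.3090
exp(theta*B) = 0.9511 + 0.3090*B


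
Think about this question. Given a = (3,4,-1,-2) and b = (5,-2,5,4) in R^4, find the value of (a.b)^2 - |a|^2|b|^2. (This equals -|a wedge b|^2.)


a . b = 3*5 + 4*(-2) + (-1)*5 + (-2)*4
= 15 + (-8) + (-5) + (-8) = -6
|a|^2 = 3^2 + 4^2 + (-1)^2 + (-2)^2 = 30
|b|^2 = 5^2 + (-2)^2 + 5^2 + 4^2 = 70
(a.b)^2 = (-6)^2 = 36
|a|^2 * |b|^2 = 30 * 70 = 2100
Result = 36 - 2100 = -2064


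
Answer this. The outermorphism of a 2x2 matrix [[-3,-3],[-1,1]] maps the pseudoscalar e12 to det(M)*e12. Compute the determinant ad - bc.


The outermorphism of a linear map f sends e1^e2 to f(e1)^f(e2).
f(e1) = -3*e1 - 1*e2
f(e2) = -3*e1 + 1*e2
f(e1) ^ f(e2) = (-3*e1 - 1*e2) ^ (-3*e1 + 1*e2)
= (-3)*1*e12 + (-1)*(-3)*e21
= (-3 - 3)*e12
= -6*e12
Coefficient = -6


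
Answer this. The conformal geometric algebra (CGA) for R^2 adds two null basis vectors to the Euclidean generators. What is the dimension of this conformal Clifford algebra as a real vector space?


The conformal model of R^2 uses Cl(3,1): the 2 Euclidean generators plus two extra orthogonal generators e+ (e+^2 = +1) and e- (e-^2 = -1), from which the null vectors e0, einf are built.
Number of generators m = 2 + 2 = 4.
dim Cl(p,q) = 2^m = 2^4 = 16


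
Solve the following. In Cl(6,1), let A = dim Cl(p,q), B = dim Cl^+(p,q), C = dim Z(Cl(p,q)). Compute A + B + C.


n = 6 + 1 = 7
Total dim = 2^7 = 128
Even subalgebra dim = 2^6 = 64
n is odd, so center dim = 2
Sum = 128 + 64 + 2 = 194


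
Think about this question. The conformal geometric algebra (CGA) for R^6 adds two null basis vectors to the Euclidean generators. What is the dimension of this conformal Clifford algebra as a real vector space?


The conformal model of R^6 uses Cl(7,1): the 6 Euclidean generators plus two extra orthogonal generators e+ (e+^2 = +1) and e- (e-^2 = -1), from which the null vectors e0, einf are built.
Number of generators m = 6 + 2 = 8.
dim Cl(p,q) = 2^m = 2^8 = 256


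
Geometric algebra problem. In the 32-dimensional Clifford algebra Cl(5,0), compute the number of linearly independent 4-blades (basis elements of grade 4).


Number of grade-k basis blades in Cl(p,q) with n = p + q is C(n, k).
n = 5 + 0 = 5
C(5, 4) = 5! / (4! * 1!)
= 120 / (24 * 1)
= 5


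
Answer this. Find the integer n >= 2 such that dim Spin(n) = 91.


dim Spin(n) = dim so(n) = n(n-1)/2.
Solve n(n-1)/2 = 91, i.e. n^2 - n - 182 = 0.
Discriminant = 1 + 8*91 = 729
n = (1 + sqrt(729))/2 = (1 + 27)/2 = 14


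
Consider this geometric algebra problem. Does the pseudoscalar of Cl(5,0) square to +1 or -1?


The pseudoscalar I = e1...e_n (product of all n generators) of Cl(p,q) satisfies I^2 = (-1)^(q + n(n-1)/2).
p = 5, q = 0, n = p + q = 5
n(n-1)/2 = 5 * 4 / 2 = 10
Exponent = q + n(n-1)/2 = 0 + 10 = 10
I^2 = (-1)^10 = +1


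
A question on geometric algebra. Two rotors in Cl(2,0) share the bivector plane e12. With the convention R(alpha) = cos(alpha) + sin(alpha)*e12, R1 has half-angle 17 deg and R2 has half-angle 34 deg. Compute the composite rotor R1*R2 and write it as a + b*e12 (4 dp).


Same-plane rotors commute and their half-angles add:
R1*R2 = cos(a1 + a2) + sin(a1 + a2)*e12.
a1 + a2 = 17 + 34 = 51 deg
cos(51 deg) = 0.6293
sin(51 deg) = 0.7771
R1*R2 = 0.6293 + 0.7771*e12
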